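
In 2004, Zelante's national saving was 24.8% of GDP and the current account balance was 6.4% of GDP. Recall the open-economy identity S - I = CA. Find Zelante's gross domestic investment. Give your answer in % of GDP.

I = S - CA = 24.8 - 6.4 = 18.4

18.4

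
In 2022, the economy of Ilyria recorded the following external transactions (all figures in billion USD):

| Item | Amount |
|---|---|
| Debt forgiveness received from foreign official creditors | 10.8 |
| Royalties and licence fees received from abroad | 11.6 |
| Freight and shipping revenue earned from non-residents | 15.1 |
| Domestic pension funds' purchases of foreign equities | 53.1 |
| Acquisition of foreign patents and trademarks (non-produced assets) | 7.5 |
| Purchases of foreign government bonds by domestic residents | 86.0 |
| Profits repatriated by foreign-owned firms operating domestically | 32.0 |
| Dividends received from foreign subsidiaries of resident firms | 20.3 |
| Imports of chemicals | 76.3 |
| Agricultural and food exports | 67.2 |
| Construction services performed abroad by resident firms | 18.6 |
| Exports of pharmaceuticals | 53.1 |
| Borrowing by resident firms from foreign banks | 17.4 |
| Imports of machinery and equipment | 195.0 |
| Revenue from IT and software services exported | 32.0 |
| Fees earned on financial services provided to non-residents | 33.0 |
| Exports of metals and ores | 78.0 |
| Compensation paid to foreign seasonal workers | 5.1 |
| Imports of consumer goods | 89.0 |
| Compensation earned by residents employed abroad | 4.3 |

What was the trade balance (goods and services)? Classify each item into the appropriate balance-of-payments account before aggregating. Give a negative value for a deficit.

Goods: 67.2 - 76.3 + 78.0 + 53.1 - 89.0 - 195.0 = -162.0
Services: 33.0 + 18.6 + 32.0 + 11.6 + 15.1 = 110.3
Trade balance = -162.0 + 110.3 = -51.7
(Excluded from the trade balance — capital account: debt forgiveness received from foreign official creditors 10.8, acquisition of foreign patents and trademarks (non-produced assets) 7.5; financial account: domestic pension funds' purchases of foreign equities 53.1, purchases of foreign government bonds by domestic residents 86.0, borrowing by resident firms from foreign banks 17.4; primary income: profits repatriated by foreign-owned firms operating domestically 32.0, dividends received from foreign subsidiaries of resident firms 20.3, compensation paid to foreign seasonal workers 5.1, compensation earned by residents employed abroad 4.3.)

-51.7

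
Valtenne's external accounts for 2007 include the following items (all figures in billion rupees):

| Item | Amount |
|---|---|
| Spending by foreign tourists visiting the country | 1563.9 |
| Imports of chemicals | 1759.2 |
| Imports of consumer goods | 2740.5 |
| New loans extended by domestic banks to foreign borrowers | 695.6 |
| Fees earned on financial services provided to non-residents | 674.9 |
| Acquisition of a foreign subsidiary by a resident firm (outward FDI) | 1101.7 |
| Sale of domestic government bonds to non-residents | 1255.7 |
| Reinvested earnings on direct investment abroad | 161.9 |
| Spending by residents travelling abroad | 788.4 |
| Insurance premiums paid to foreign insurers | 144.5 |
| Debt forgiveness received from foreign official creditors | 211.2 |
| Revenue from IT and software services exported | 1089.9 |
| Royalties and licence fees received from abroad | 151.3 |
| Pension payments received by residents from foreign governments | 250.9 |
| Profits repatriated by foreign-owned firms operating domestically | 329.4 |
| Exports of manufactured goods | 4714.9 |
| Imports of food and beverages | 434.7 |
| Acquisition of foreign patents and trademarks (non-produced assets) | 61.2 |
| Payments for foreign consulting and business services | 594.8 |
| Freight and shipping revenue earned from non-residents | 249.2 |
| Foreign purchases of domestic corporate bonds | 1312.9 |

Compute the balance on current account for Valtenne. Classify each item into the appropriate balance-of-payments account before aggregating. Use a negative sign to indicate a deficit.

Goods: -1759.2 + 4714.9 - 2740.5 - 434.7 = -219.5
Services: 151.3 - 144.5 - 594.8 + 674.9 + 1089.9 + 1563.9 + 249.2 - 788.4 = 2201.5
Primary income: -329.4 + 161.9 = -167.5
Secondary income: 250.9
Current account = (-219.5) + 2201.5 + (-167.5) + 250.9 = 2065.4
(Excluded from the current account — financial account: new loans extended by domestic banks to foreign borrowers 695.6, acquisition of a foreign subsidiary by a resident firm (outward FDI) 1101.7, sale of domestic government bonds to non-residents 1255.7, foreign purchases of domestic corporate bonds 1312.9; capital account: debt forgiveness received from foreign official creditors 211.2, acquisition of foreign patents and trademarks (non-produced assets) 61.2.)

2065.4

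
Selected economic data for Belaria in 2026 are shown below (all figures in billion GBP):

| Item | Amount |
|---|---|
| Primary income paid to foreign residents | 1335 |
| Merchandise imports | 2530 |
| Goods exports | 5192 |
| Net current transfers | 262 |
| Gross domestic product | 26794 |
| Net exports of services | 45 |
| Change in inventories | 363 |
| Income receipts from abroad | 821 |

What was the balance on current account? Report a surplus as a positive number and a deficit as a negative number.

Goods balance = 5192 - 2530 = 2662
Services balance = 45
Trade balance (goods + services) = 2662 + 45 = 2707
Net primary income = 821 - 1335 = -514
Net secondary income = 262
Current account = 2707 + (-514) + 262 = 2455

2455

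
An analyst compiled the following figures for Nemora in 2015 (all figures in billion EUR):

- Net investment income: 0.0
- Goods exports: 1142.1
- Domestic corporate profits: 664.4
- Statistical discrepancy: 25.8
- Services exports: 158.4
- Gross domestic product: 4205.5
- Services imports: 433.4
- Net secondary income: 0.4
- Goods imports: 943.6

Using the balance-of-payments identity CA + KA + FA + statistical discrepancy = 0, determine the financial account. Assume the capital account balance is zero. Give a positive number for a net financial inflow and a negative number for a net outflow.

50.3

Goods balance = 1142.1 - 943.6 = 198.5
Services balance = 158.4 - 433.4 = -275.0
Trade balance (goods + services) = 198.5 + (-275.0) = -76.5
Net primary income = 0.0
Net secondary income = 0.4
Current account = -76.5 + 0.0 + 0.4 = -76.1
Financial account = -(-76.1 + 25.8) = 50.3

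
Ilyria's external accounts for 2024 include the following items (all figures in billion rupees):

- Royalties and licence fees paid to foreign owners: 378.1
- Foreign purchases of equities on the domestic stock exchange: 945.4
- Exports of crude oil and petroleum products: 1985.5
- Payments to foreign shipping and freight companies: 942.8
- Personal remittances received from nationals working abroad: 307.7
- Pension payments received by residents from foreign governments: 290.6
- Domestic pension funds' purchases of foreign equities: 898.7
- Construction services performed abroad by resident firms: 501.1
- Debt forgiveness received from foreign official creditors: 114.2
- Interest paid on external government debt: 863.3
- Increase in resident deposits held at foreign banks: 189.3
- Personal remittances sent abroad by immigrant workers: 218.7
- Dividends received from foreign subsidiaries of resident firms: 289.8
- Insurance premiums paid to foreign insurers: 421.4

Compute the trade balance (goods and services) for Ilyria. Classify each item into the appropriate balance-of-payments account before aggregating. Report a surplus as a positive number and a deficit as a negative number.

Goods: 1985.5
Services: -378.1 - 942.8 + 501.1 - 421.4 = -1241.2
Trade balance = 1985.5 + (-1241.2) = 744.3
(Excluded from the trade balance — financial account: foreign purchases of equities on the domestic stock exchange 945.4, domestic pension funds' purchases of foreign equities 898.7, increase in resident deposits held at foreign banks 189.3; secondary income: personal remittances received from nationals working abroad 307.7, pension payments received by residents from foreign governments 290.6, personal remittances sent abroad by immigrant workers 218.7; capital account: debt forgiveness received from foreign official creditors 114.2; primary income: interest paid on external government debt 863.3, dividends received from foreign subsidiaries of resident firms 289.8.)

744.3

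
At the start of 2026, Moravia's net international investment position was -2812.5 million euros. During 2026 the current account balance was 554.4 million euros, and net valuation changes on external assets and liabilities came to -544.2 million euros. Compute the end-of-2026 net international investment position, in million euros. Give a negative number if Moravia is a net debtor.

Change in NIIP = current account + net valuation change = 554.4 + (-544.2) = 10.2
End-of-year NIIP = -2812.5 + 10.2 = -2802.3

-2802.3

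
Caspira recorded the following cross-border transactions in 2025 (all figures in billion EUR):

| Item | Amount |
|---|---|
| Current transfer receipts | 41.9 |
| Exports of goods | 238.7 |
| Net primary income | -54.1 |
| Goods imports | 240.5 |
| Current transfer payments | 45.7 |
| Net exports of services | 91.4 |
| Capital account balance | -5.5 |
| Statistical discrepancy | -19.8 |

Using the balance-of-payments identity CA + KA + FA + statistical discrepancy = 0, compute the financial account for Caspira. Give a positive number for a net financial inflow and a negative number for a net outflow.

Goods balance = 238.7 - 240.5 = -1.8
Services balance = 91.4
Trade balance (goods + services) = -1.8 + 91.4 = 89.6
Net primary income = -54.1
Net secondary income = 41.9 - 45.7 = -3.8
Current account = 89.6 + (-54.1) + (-3.8) = 31.7
Financial account = -(31.7 + (-5.5) + (-19.8)) = -6.4

-6.4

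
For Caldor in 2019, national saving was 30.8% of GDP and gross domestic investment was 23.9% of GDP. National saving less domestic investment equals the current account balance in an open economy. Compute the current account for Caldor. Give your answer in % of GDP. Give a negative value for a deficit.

6.9

CA = S - I = 30.8 - 23.9 = 6.9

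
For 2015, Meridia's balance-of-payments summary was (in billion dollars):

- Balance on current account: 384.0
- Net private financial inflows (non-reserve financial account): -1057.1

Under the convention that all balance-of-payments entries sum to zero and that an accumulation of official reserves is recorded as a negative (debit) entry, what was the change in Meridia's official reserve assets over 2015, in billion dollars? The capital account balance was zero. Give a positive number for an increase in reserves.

-673.1

Official reserve transactions balance = -(384.0 + (-1057.1)) = 673.1
An accumulation of reserves is recorded as a debit (negative entry), so the change in the stock of reserves is the negative of that balance.
Change in official reserves = -(673.1) = -673.1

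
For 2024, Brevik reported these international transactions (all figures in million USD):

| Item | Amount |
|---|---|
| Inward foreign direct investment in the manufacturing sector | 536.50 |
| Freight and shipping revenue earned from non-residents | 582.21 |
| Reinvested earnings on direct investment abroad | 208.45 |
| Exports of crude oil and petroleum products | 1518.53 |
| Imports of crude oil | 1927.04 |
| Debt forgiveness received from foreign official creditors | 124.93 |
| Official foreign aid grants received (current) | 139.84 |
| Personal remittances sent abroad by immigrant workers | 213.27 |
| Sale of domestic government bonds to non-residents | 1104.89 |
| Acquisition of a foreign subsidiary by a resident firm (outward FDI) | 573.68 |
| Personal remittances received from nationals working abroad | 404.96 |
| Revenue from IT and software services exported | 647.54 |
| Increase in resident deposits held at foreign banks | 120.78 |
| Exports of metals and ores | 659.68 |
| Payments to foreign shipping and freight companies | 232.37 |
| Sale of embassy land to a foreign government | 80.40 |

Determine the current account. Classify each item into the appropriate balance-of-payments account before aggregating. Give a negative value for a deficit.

1788.53

Goods: 659.68 + 1518.53 - 1927.04 = 251.17
Services: 582.21 + 647.54 - 232.37 = 997.38
Primary income: 208.45
Secondary income: -213.27 + 404.96 + 139.84 = 331.53
Current account = 251.17 + 997.38 + 208.45 + 331.53 = 1788.53
(Excluded from the current account — financial account: inward foreign direct investment in the manufacturing sector 536.50, sale of domestic government bonds to non-residents 1104.89, acquisition of a foreign subsidiary by a resident firm (outward FDI) 573.68, increase in resident deposits held at foreign banks 120.78; capital account: debt forgiveness received from foreign official creditors 124.93, sale of embassy land to a foreign government 80.40.)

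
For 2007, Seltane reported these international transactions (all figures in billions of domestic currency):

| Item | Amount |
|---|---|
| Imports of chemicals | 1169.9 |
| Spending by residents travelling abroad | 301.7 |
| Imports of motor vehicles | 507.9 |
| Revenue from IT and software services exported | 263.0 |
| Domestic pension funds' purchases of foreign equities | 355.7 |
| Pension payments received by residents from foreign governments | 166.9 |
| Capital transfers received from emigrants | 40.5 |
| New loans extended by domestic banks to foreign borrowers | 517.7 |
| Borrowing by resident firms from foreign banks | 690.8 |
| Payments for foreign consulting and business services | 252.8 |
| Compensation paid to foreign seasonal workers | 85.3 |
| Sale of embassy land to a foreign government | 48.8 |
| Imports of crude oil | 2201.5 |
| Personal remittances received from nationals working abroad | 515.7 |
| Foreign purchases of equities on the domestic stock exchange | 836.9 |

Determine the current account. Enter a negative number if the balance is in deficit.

-3573.5

Goods: -1169.9 - 2201.5 - 507.9 = -3879.3
Services: -252.8 - 301.7 + 263.0 = -291.5
Primary income: -85.3
Secondary income: 166.9 + 515.7 = 682.6
Current account = (-3879.3) + (-291.5) + (-85.3) + 682.6 = -3573.5
(Excluded from the current account — financial account: domestic pension funds' purchases of foreign equities 355.7, new loans extended by domestic banks to foreign borrowers 517.7, borrowing by resident firms from foreign banks 690.8, foreign purchases of equities on the domestic stock exchange 836.9; capital account: capital transfers received from emigrants 40.5, sale of embassy land to a foreign government 48.8.)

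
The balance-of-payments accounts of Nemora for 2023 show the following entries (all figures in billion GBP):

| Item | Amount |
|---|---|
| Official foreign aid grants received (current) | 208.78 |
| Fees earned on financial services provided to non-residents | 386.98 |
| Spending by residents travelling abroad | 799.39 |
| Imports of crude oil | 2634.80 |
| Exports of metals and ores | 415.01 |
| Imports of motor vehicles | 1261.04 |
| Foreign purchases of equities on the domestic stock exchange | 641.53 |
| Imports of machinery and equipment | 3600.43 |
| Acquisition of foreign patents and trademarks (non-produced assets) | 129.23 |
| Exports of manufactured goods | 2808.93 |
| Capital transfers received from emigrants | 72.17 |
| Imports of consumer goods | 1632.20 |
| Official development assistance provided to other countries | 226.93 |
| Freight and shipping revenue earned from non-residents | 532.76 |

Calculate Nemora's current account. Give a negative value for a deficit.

Goods: -1261.04 + 2808.93 - 2634.80 - 1632.20 + 415.01 - 3600.43 = -5904.53
Services: 386.98 - 799.39 + 532.76 = 120.35
Secondary income: 208.78 - 226.93 = -18.15
Current account = (-5904.53) + 120.35 + (-18.15) = -5802.33
(Excluded from the current account — financial account: foreign purchases of equities on the domestic stock exchange 641.53; capital account: acquisition of foreign patents and trademarks (non-produced assets) 129.23, capital transfers received from emigrants 72.17.)

-5802.33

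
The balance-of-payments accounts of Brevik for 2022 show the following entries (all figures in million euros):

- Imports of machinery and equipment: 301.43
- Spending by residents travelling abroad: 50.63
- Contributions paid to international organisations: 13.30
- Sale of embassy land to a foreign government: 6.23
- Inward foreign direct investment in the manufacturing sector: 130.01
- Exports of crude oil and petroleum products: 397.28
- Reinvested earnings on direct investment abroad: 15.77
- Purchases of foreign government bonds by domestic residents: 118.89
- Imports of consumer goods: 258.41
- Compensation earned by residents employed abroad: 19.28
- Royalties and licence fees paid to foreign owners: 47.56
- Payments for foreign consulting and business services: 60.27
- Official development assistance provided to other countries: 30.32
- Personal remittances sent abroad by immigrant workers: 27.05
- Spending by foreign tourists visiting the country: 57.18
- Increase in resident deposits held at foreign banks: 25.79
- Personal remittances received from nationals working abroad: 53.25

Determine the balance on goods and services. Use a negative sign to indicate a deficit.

-263.84

Goods: -258.41 - 301.43 + 397.28 = -162.56
Services: -47.56 - 50.63 + 57.18 - 60.27 = -101.28
Trade balance = -162.56 + (-101.28) = -263.84
(Excluded from the trade balance — secondary income: contributions paid to international organisations 13.30, official development assistance provided to other countries 30.32, personal remittances sent abroad by immigrant workers 27.05, personal remittances received from nationals working abroad 53.25; capital account: sale of embassy land to a foreign government 6.23; financial account: inward foreign direct investment in the manufacturing sector 130.01, purchases of foreign government bonds by domestic residents 118.89, increase in resident deposits held at foreign banks 25.79; primary income: reinvested earnings on direct investment abroad 15.77, compensation earned by residents employed abroad 19.28.)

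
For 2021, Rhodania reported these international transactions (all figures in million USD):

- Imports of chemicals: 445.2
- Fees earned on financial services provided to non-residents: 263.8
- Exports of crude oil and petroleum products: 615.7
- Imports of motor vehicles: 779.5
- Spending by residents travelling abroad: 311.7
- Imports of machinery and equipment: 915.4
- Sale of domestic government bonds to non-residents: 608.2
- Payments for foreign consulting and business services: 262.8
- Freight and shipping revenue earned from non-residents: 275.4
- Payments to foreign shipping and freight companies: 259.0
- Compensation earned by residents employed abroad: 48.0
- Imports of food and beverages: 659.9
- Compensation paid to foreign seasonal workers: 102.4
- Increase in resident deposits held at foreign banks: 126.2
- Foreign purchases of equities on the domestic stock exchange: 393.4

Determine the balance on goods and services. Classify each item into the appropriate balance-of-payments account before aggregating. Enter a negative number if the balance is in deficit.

Goods: -915.4 - 659.9 + 615.7 - 445.2 - 779.5 = -2184.3
Services: 263.8 - 259.0 + 275.4 - 311.7 - 262.8 = -294.3
Trade balance = -2184.3 + (-294.3) = -2478.6
(Excluded from the trade balance — financial account: sale of domestic government bonds to non-residents 608.2, increase in resident deposits held at foreign banks 126.2, foreign purchases of equities on the domestic stock exchange 393.4; primary income: compensation earned by residents employed abroad 48.0, compensation paid to foreign seasonal workers 102.4.)

-2478.6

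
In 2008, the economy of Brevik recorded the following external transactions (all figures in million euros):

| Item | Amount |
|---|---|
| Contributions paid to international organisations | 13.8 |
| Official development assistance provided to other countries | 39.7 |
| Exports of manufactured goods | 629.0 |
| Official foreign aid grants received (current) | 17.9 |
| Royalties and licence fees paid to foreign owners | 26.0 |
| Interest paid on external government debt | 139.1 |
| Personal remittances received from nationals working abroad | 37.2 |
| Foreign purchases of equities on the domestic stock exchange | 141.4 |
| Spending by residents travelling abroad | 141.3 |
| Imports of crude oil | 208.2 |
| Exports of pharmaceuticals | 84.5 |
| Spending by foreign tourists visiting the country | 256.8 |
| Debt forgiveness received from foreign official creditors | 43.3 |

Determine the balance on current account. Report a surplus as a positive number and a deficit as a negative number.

Goods: 84.5 + 629.0 - 208.2 = 505.3
Services: -141.3 + 256.8 - 26.0 = 89.5
Primary income: -139.1
Secondary income: -13.8 + 37.2 + 17.9 - 39.7 = 1.6
Current account = 505.3 + 89.5 + (-139.1) + 1.6 = 457.3
(Excluded from the current account — financial account: foreign purchases of equities on the domestic stock exchange 141.4; capital account: debt forgiveness received from foreign official creditors 43.3.)

457.3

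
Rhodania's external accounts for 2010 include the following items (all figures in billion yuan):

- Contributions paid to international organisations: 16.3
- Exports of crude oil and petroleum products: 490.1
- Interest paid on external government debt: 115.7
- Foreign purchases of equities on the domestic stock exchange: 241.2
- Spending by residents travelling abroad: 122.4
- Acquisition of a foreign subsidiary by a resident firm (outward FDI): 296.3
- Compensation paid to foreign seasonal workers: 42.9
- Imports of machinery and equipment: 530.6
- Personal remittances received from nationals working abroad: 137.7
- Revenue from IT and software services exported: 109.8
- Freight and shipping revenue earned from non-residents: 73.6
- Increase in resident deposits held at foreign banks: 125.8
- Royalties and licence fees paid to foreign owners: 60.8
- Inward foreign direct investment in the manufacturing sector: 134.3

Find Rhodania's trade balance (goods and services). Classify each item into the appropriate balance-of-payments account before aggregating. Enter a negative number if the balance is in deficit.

-40.3

Goods: -530.6 + 490.1 = -40.5
Services: 73.6 + 109.8 - 60.8 - 122.4 = 0.2
Trade balance = -40.5 + 0.2 = -40.3
(Excluded from the trade balance — secondary income: contributions paid to international organisations 16.3, personal remittances received from nationals working abroad 137.7; primary income: interest paid on external government debt 115.7, compensation paid to foreign seasonal workers 42.9; financial account: foreign purchases of equities on the domestic stock exchange 241.2, acquisition of a foreign subsidiary by a resident firm (outward FDI) 296.3, increase in resident deposits held at foreign banks 125.8, inward foreign direct investment in the manufacturing sector 134.3.)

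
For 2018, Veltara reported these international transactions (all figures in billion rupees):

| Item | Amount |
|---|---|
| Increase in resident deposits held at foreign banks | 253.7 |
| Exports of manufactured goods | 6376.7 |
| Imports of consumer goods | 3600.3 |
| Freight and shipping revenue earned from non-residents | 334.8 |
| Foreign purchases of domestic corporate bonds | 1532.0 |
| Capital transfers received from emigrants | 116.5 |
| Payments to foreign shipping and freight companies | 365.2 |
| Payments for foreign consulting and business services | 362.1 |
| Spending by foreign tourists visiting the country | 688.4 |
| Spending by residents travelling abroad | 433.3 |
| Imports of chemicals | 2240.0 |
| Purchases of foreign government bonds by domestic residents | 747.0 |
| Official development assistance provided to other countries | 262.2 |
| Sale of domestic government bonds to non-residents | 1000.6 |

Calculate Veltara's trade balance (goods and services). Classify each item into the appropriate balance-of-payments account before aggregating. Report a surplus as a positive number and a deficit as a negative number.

Goods: -2240.0 - 3600.3 + 6376.7 = 536.4
Services: 334.8 + 688.4 - 362.1 - 433.3 - 365.2 = -137.4
Trade balance = 536.4 + (-137.4) = 399.0
(Excluded from the trade balance — financial account: increase in resident deposits held at foreign banks 253.7, foreign purchases of domestic corporate bonds 1532.0, purchases of foreign government bonds by domestic residents 747.0, sale of domestic government bonds to non-residents 1000.6; capital account: capital transfers received from emigrants 116.5; secondary income: official development assistance provided to other countries 262.2.)

399.0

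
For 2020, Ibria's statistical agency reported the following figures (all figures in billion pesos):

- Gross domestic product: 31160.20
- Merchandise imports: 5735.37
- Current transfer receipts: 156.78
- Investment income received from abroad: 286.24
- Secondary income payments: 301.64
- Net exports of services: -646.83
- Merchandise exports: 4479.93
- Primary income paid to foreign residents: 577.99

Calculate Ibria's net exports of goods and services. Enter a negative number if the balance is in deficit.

Goods balance = 4479.93 - 5735.37 = -1255.44
Services balance = -646.83
Trade balance (goods + services) = -1255.44 + (-646.83) = -1902.27

-1902.27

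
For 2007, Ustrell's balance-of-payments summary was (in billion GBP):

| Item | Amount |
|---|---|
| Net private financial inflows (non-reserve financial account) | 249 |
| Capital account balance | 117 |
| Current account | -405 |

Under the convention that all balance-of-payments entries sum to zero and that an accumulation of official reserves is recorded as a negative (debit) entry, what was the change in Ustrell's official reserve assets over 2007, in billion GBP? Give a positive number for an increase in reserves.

Official reserve transactions balance = -((-405) + 117 + 249) = 39
An accumulation of reserves is recorded as a debit (negative entry), so the change in the stock of reserves is the negative of that balance.
Change in official reserves = -(39) = -39

-39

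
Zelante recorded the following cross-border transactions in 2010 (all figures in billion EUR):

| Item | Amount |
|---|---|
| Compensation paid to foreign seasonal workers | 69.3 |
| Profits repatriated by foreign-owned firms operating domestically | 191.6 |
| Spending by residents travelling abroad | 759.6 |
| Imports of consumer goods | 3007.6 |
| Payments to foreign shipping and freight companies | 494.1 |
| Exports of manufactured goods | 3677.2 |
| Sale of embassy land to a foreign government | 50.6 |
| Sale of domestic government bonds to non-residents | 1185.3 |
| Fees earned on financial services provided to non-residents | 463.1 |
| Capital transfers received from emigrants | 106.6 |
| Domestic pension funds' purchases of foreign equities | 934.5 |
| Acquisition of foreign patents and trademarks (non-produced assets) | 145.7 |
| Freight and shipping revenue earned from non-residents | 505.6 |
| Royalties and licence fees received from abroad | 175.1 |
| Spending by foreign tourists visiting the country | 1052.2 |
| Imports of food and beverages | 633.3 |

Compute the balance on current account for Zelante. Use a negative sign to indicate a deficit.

717.7

Goods: 3677.2 - 3007.6 - 633.3 = 36.3
Services: 175.1 - 759.6 + 505.6 + 1052.2 - 494.1 + 463.1 = 942.3
Primary income: -191.6 - 69.3 = -260.9
Current account = 36.3 + 942.3 + (-260.9) = 717.7
(Excluded from the current account — capital account: sale of embassy land to a foreign government 50.6, capital transfers received from emigrants 106.6, acquisition of foreign patents and trademarks (non-produced assets) 145.7; financial account: sale of domestic government bonds to non-residents 1185.3, domestic pension funds' purchases of foreign equities 934.5.)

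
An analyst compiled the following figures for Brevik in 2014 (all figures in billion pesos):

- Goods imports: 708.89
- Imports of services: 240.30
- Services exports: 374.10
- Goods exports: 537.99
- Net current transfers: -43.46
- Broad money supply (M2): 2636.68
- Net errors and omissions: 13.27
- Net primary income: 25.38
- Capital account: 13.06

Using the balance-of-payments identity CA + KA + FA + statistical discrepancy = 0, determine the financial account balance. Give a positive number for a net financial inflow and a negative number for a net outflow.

28.85

Goods balance = 537.99 - 708.89 = -170.90
Services balance = 374.10 - 240.30 = 133.80
Trade balance (goods + services) = -170.90 + 133.80 = -37.10
Net primary income = 25.38
Net secondary income = -43.46
Current account = -37.10 + 25.38 + (-43.46) = -55.18
Financial account = -(-55.18 + 13.06 + 13.27) = 28.85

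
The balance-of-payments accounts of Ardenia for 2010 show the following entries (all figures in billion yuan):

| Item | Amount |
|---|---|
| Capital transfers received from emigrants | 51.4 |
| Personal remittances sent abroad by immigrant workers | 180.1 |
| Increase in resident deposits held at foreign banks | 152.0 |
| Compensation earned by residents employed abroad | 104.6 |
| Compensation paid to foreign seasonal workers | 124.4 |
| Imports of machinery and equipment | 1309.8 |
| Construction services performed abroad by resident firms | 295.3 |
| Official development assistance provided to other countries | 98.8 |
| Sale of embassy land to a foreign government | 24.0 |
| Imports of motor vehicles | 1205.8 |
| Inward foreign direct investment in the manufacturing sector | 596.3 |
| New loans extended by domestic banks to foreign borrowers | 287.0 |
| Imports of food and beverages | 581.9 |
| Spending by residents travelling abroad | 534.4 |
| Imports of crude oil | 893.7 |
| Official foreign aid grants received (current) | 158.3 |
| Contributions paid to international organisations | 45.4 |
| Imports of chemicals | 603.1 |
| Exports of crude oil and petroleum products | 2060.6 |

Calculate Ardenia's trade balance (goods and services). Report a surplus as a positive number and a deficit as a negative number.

-2772.8

Goods: -893.7 + 2060.6 - 603.1 - 1309.8 - 1205.8 - 581.9 = -2533.7
Services: -534.4 + 295.3 = -239.1
Trade balance = -2533.7 + (-239.1) = -2772.8
(Excluded from the trade balance — capital account: capital transfers received from emigrants 51.4, sale of embassy land to a foreign government 24.0; secondary income: personal remittances sent abroad by immigrant workers 180.1, official development assistance provided to other countries 98.8, official foreign aid grants received (current) 158.3, contributions paid to international organisations 45.4; financial account: increase in resident deposits held at foreign banks 152.0, inward foreign direct investment in the manufacturing sector 596.3, new loans extended by domestic banks to foreign borrowers 287.0; primary income: compensation earned by residents employed abroad 104.6, compensation paid to foreign seasonal workers 124.4.)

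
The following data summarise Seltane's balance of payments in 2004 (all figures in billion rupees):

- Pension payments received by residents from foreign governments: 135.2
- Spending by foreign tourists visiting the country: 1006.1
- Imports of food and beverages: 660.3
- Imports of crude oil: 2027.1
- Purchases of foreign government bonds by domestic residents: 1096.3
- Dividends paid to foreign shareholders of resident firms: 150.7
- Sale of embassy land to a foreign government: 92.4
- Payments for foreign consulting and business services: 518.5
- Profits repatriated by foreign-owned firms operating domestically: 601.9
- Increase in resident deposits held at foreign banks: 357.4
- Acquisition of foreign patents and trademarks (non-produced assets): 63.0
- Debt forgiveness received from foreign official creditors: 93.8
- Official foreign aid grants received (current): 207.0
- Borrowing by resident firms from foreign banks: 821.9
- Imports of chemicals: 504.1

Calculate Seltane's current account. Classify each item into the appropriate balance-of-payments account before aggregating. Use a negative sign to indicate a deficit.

-3114.3

Goods: -660.3 - 2027.1 - 504.1 = -3191.5
Services: -518.5 + 1006.1 = 487.6
Primary income: -150.7 - 601.9 = -752.6
Secondary income: 135.2 + 207.0 = 342.2
Current account = (-3191.5) + 487.6 + (-752.6) + 342.2 = -3114.3
(Excluded from the current account — financial account: purchases of foreign government bonds by domestic residents 1096.3, increase in resident deposits held at foreign banks 357.4, borrowing by resident firms from foreign banks 821.9; capital account: sale of embassy land to a foreign government 92.4, acquisition of foreign patents and trademarks (non-produced assets) 63.0, debt forgiveness received from foreign official creditors 93.8.)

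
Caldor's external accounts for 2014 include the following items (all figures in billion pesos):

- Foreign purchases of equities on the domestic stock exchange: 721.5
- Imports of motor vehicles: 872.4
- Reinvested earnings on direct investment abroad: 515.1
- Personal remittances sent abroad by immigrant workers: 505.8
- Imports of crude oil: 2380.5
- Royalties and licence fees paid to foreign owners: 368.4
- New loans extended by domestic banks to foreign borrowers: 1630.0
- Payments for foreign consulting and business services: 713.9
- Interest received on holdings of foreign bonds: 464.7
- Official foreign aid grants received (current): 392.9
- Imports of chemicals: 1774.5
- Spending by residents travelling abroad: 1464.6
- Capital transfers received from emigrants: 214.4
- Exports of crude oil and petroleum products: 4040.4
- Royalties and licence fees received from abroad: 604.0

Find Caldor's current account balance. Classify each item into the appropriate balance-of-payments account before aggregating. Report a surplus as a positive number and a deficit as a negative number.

Goods: -1774.5 - 872.4 + 4040.4 - 2380.5 = -987.0
Services: -713.9 + 604.0 - 368.4 - 1464.6 = -1942.9
Primary income: 464.7 + 515.1 = 979.8
Secondary income: 392.9 - 505.8 = -112.9
Current account = (-987.0) + (-1942.9) + 979.8 + (-112.9) = -2063.0
(Excluded from the current account — financial account: foreign purchases of equities on the domestic stock exchange 721.5, new loans extended by domestic banks to foreign borrowers 1630.0; capital account: capital transfers received from emigrants 214.4.)

-2063.0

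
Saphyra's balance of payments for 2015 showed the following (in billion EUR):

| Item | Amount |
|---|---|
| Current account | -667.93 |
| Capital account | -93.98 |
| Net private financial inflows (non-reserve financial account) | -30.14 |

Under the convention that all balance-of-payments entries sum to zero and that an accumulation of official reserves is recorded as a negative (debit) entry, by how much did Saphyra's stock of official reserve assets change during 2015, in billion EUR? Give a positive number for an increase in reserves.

-792.05

Official reserve transactions balance = -((-667.93) + (-93.98) + (-30.14)) = 792.05
An accumulation of reserves is recorded as a debit (negative entry), so the change in the stock of reserves is the negative of that balance.
Change in official reserves = -(792.05) = -792.05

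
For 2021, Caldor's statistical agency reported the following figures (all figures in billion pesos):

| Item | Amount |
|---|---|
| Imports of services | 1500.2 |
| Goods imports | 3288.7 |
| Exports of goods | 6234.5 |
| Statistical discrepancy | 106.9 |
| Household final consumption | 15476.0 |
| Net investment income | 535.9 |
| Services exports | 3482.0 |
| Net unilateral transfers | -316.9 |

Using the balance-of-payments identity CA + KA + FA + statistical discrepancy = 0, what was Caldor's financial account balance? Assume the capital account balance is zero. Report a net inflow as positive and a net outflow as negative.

Goods balance = 6234.5 - 3288.7 = 2945.8
Services balance = 3482.0 - 1500.2 = 1981.8
Trade balance (goods + services) = 2945.8 + 1981.8 = 4927.6
Net primary income = 535.9
Net secondary income = -316.9
Current account = 4927.6 + 535.9 + (-316.9) = 5146.6
Financial account = -(5146.6 + 106.9) = -5253.5

-5253.5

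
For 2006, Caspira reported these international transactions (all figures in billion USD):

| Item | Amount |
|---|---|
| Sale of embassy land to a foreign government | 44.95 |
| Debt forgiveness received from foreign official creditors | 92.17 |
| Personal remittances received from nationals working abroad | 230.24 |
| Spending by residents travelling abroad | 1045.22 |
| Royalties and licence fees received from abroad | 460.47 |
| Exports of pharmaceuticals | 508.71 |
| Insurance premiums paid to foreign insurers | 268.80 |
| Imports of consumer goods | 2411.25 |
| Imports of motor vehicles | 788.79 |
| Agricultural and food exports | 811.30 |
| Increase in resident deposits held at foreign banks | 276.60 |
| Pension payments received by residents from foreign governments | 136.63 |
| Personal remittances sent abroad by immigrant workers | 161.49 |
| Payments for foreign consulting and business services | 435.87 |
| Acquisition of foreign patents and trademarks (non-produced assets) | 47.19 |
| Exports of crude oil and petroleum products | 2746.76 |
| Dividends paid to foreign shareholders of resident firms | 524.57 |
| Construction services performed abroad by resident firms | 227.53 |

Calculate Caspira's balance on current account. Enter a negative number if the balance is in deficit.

-514.35

Goods: -788.79 + 2746.76 + 811.30 - 2411.25 + 508.71 = 866.73
Services: 227.53 - 435.87 + 460.47 - 268.80 - 1045.22 = -1061.89
Primary income: -524.57
Secondary income: -161.49 + 230.24 + 136.63 = 205.38
Current account = 866.73 + (-1061.89) + (-524.57) + 205.38 = -514.35
(Excluded from the current account — capital account: sale of embassy land to a foreign government 44.95, debt forgiveness received from foreign official creditors 92.17, acquisition of foreign patents and trademarks (non-produced assets) 47.19; financial account: increase in resident deposits held at foreign banks 276.60.)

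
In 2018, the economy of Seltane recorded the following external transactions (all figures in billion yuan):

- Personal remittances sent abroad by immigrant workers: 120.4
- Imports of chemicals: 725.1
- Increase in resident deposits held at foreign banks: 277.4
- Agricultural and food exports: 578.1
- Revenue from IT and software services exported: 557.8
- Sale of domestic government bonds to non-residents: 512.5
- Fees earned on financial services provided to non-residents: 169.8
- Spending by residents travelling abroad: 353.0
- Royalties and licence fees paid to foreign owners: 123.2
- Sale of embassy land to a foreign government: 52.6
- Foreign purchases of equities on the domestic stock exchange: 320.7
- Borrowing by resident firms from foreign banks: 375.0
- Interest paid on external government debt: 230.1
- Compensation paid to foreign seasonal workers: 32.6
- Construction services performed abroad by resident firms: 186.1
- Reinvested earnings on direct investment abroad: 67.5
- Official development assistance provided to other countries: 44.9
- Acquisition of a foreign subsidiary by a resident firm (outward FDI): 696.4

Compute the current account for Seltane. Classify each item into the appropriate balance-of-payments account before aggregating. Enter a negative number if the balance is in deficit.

-70.0

Goods: -725.1 + 578.1 = -147.0
Services: 557.8 - 123.2 + 186.1 + 169.8 - 353.0 = 437.5
Primary income: -230.1 + 67.5 - 32.6 = -195.2
Secondary income: -120.4 - 44.9 = -165.3
Current account = (-147.0) + 437.5 + (-195.2) + (-165.3) = -70.0
(Excluded from the current account — financial account: increase in resident deposits held at foreign banks 277.4, sale of domestic government bonds to non-residents 512.5, foreign purchases of equities on the domestic stock exchange 320.7, borrowing by resident firms from foreign banks 375.0, acquisition of a foreign subsidiary by a resident firm (outward FDI) 696.4; capital account: sale of embassy land to a foreign government 52.6.)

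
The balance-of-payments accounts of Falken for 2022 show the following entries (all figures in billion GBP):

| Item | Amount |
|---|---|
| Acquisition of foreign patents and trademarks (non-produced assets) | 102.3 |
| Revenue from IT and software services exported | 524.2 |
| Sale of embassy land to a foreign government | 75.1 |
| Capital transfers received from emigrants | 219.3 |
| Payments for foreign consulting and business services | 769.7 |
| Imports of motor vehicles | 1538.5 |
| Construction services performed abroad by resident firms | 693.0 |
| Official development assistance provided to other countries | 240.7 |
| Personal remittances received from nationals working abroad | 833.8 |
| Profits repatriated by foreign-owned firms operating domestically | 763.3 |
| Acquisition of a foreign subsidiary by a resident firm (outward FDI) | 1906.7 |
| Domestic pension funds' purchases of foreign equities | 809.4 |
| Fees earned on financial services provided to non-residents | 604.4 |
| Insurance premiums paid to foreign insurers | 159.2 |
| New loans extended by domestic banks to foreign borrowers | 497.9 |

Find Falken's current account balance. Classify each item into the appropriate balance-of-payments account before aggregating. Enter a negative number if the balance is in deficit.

Goods: -1538.5
Services: 604.4 + 524.2 - 159.2 - 769.7 + 693.0 = 892.7
Primary income: -763.3
Secondary income: 833.8 - 240.7 = 593.1
Current account = (-1538.5) + 892.7 + (-763.3) + 593.1 = -816.0
(Excluded from the current account — capital account: acquisition of foreign patents and trademarks (non-produced assets) 102.3, sale of embassy land to a foreign government 75.1, capital transfers received from emigrants 219.3; financial account: acquisition of a foreign subsidiary by a resident firm (outward FDI) 1906.7, domestic pension funds' purchases of foreign equities 809.4, new loans extended by domestic banks to foreign borrowers 497.9.)

-816.0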